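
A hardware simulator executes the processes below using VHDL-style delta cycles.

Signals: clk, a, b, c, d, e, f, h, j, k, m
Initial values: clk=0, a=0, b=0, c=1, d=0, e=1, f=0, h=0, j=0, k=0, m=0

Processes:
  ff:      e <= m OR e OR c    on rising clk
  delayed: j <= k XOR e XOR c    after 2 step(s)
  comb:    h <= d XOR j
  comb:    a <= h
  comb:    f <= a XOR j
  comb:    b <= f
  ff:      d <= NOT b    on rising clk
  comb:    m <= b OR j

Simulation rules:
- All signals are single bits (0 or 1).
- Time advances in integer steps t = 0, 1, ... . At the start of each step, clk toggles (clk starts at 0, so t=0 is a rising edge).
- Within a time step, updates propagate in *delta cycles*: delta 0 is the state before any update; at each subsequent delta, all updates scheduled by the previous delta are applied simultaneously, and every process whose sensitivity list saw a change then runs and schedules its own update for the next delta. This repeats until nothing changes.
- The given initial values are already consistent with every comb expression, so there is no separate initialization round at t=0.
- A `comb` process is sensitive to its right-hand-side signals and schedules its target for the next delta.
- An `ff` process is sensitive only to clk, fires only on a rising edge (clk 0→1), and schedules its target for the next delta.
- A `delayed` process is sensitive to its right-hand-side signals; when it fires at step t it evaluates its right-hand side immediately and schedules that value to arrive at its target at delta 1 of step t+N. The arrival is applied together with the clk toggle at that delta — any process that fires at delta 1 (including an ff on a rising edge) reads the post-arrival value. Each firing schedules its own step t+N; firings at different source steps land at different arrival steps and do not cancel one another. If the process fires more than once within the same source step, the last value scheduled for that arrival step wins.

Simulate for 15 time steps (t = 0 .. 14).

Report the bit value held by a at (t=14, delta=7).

[bits: c,j,e,a,d,k,b,h,clk,f,m]
t=0: Δ0=10100000000 Δ1=10100000100 Δ2=10101000100 Δ3=10101001100 Δ4=10111001100 Δ5=10111001110 Δ6=10111011110 Δ7=10111011111 | 7Δ
t=1: Δ0=10111011111 Δ1=10111011011 | 1Δ
t=2: Δ0=10111011011 Δ1=10111011111 Δ2=10110011111 Δ3=10110010111 Δ4=10100010111 Δ5=10100010101 Δ6=10100000101 Δ7=10100000100 | 7Δ
t=3: Δ0=10100000100 Δ1=10100000000 | 1Δ
t=4: Δ0=10100000000 Δ1=10100000100 Δ2=10101000100 Δ3=10101001100 Δ4=10111001100 Δ5=10111001110 Δ6=10111011110 Δ7=10111011111 | 7Δ
t=5: Δ0=10111011111 Δ1=10111011011 | 1Δ
t=6: Δ0=10111011011 Δ1=10111011111 Δ2=10110011111 Δ3=10110010111 Δ4=10100010111 Δ5=10100010101 Δ6=10100000101 Δ7=10100000100 | 7Δ
t=7: Δ0=10100000100 Δ1=10100000000 | 1Δ
t=8: Δ0=10100000000 Δ1=10100000100 Δ2=10101000100 Δ3=10101001100 Δ4=10111001100 Δ5=10111001110 Δ6=10111011110 Δ7=10111011111 | 7Δ
t=9: Δ0=10111011111 Δ1=10111011011 | 1Δ
t=10: Δ0=10111011011 Δ1=10111011111 Δ2=10110011111 Δ3=10110010111 Δ4=10100010111 Δ5=10100010101 Δ6=10100000101 Δ7=10100000100 | 7Δ
t=11: Δ0=10100000100 Δ1=10100000000 | 1Δ
t=12: Δ0=10100000000 Δ1=10100000100 Δ2=10101000100 Δ3=10101001100 Δ4=10111001100 Δ5=10111001110 Δ6=10111011110 Δ7=10111011111 | 7Δ
t=13: Δ0=10111011111 Δ1=10111011011 | 1Δ
t=14: Δ0=10111011011 Δ1=10111011111 Δ2=10110011111 Δ3=10110010111 Δ4=10100010111 Δ5=10100010101 Δ6=10100000101 Δ7=10100000100 | 7Δ

0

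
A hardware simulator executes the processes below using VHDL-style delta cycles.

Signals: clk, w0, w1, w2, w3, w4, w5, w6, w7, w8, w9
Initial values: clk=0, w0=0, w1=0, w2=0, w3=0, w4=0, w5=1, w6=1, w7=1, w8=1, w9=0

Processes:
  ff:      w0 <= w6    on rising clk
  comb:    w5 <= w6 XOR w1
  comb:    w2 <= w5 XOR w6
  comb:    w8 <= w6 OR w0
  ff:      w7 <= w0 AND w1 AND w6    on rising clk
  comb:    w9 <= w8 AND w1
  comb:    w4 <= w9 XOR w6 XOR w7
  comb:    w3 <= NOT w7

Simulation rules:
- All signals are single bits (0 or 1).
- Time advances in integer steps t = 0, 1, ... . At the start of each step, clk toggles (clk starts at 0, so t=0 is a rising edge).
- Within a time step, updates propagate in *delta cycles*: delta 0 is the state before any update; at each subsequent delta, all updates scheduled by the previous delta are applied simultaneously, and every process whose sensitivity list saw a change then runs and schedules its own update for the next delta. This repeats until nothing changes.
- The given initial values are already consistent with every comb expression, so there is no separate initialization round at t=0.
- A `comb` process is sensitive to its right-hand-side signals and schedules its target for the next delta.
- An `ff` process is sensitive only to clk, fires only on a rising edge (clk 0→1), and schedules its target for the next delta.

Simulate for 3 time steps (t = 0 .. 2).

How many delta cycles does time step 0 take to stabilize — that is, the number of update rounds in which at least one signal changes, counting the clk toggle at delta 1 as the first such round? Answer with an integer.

3

t=0 Δ0: w5=1 w6=1 w3=0 w8=1 w1=0 w0=0 w2=0 w4=0 w9=0 clk=0 w7=1
  Δ1: clk:0→1
  Δ2: w0:0→1, w7:1→0
  Δ3: w3:0→1, w4:0→1
  (3Δ to stable)
t=1 Δ0: w5=1 w6=1 w3=1 w8=1 w1=0 w0=1 w2=0 w4=1 w9=0 clk=1 w7=0
  Δ1: clk:1→0
  (1Δ to stable)
t=2 Δ0: w5=1 w6=1 w3=1 w8=1 w1=0 w0=1 w2=0 w4=1 w9=0 clk=0 w7=0
  Δ1: clk:0→1
  (1Δ to stable)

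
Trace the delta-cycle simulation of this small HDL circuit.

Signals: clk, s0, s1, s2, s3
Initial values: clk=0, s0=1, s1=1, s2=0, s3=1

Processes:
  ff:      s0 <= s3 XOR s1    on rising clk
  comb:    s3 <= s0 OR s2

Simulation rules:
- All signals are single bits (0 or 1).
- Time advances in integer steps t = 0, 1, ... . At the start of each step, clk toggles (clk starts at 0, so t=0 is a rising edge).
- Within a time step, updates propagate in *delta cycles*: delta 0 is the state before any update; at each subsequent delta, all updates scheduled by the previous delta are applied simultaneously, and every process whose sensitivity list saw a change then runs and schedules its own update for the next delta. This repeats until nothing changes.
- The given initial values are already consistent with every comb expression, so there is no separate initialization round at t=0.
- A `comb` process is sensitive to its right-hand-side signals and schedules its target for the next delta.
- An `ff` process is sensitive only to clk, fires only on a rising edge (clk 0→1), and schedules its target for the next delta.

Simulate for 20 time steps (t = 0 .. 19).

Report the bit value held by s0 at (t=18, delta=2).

1

t=0 Δ0: s3=1 s1=1 clk=0 s2=0 s0=1
  Δ1: clk:0→1
  Δ2: s0:1→0
  Δ3: s3:1→0
  (3Δ to stable)
t=1 Δ0: s3=0 s1=1 clk=1 s2=0 s0=0
  Δ1: clk:1→0
  (1Δ to stable)
t=2 Δ0: s3=0 s1=1 clk=0 s2=0 s0=0
  Δ1: clk:0→1
  Δ2: s0:0→1
  Δ3: s3:0→1
  (3Δ to stable)
t=3 Δ0: s3=1 s1=1 clk=1 s2=0 s0=1
  Δ1: clk:1→0
  (1Δ to stable)
t=4 Δ0: s3=1 s1=1 clk=0 s2=0 s0=1
  Δ1: clk:0→1
  Δ2: s0:1→0
  Δ3: s3:1→0
  (3Δ to stable)
t=5 Δ0: s3=0 s1=1 clk=1 s2=0 s0=0
  Δ1: clk:1→0
  (1Δ to stable)
t=6 Δ0: s3=0 s1=1 clk=0 s2=0 s0=0
  Δ1: clk:0→1
  Δ2: s0:0→1
  Δ3: s3:0→1
  (3Δ to stable)
t=7 Δ0: s3=1 s1=1 clk=1 s2=0 s0=1
  Δ1: clk:1→0
  (1Δ to stable)
t=8 Δ0: s3=1 s1=1 clk=0 s2=0 s0=1
  Δ1: clk:0→1
  Δ2: s0:1→0
  Δ3: s3:1→0
  (3Δ to stable)
t=9 Δ0: s3=0 s1=1 clk=1 s2=0 s0=0
  Δ1: clk:1→0
  (1Δ to stable)
t=10 Δ0: s3=0 s1=1 clk=0 s2=0 s0=0
  Δ1: clk:0→1
  Δ2: s0:0→1
  Δ3: s3:0→1
  (3Δ to stable)
t=11 Δ0: s3=1 s1=1 clk=1 s2=0 s0=1
  Δ1: clk:1→0
  (1Δ to stable)
t=12 Δ0: s3=1 s1=1 clk=0 s2=0 s0=1
  Δ1: clk:0→1
  Δ2: s0:1→0
  Δ3: s3:1→0
  (3Δ to stable)
t=13 Δ0: s3=0 s1=1 clk=1 s2=0 s0=0
  Δ1: clk:1→0
  (1Δ to stable)
t=14 Δ0: s3=0 s1=1 clk=0 s2=0 s0=0
  Δ1: clk:0→1
  Δ2: s0:0→1
  Δ3: s3:0→1
  (3Δ to stable)
t=15 Δ0: s3=1 s1=1 clk=1 s2=0 s0=1
  Δ1: clk:1→0
  (1Δ to stable)
t=16 Δ0: s3=1 s1=1 clk=0 s2=0 s0=1
  Δ1: clk:0→1
  Δ2: s0:1→0
  Δ3: s3:1→0
  (3Δ to stable)
t=17 Δ0: s3=0 s1=1 clk=1 s2=0 s0=0
  Δ1: clk:1→0
  (1Δ to stable)
t=18 Δ0: s3=0 s1=1 clk=0 s2=0 s0=0
  Δ1: clk:0→1
  Δ2: s0:0→1
  Δ3: s3:0→1
  (3Δ to stable)
t=19 Δ0: s3=1 s1=1 clk=1 s2=0 s0=1
  Δ1: clk:1→0
  (1Δ to stable)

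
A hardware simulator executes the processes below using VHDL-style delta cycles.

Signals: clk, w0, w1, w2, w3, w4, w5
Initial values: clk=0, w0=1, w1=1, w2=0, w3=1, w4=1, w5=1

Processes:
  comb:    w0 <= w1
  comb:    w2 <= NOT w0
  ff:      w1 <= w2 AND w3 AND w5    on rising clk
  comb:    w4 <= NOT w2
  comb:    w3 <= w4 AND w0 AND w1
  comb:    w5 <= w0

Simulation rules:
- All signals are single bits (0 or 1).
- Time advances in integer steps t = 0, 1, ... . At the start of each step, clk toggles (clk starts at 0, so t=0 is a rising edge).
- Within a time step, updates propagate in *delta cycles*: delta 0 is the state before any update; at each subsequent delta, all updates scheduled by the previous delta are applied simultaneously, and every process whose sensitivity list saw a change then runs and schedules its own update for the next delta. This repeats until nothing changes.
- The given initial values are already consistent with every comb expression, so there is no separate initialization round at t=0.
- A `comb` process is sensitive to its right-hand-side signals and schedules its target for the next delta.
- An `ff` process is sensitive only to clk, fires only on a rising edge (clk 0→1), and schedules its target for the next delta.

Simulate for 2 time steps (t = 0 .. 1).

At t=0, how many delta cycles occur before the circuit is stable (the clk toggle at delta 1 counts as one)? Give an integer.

t=0 Δ0: w0=1 w5=1 w3=1 w1=1 clk=0 w2=0 w4=1
  Δ1: clk:0→1
  Δ2: w1:1→0
  Δ3: w0:1→0, w3:1→0
  Δ4: w5:1→0, w2:0→1
  Δ5: w4:1→0
  (5Δ to stable)
t=1 Δ0: w0=0 w5=0 w3=0 w1=0 clk=1 w2=1 w4=0
  Δ1: clk:1→0
  (1Δ to stable)

5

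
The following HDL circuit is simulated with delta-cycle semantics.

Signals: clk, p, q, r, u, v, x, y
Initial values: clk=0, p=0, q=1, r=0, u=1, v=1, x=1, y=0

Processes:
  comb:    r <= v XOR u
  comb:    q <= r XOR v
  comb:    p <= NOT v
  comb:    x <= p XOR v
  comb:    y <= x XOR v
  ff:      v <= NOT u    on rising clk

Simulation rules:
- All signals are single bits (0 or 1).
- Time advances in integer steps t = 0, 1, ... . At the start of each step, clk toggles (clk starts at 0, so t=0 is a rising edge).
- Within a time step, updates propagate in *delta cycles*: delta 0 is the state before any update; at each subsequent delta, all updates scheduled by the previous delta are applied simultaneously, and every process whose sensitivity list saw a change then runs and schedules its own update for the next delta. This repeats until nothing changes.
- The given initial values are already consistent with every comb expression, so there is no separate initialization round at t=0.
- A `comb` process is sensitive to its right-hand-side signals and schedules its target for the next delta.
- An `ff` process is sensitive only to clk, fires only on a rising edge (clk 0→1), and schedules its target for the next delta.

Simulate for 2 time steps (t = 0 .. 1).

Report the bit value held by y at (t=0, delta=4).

0

t=0 Δ0: r=0 u=1 q=1 y=0 clk=0 p=0 x=1 v=1
  Δ1: clk:0→1
  Δ2: v:1→0
  Δ3: r:0→1, q:1→0, y:0→1, p:0→1, x:1→0
  Δ4: q:0→1, y:1→0, x:0→1
  Δ5: y:0→1
  (5Δ to stable)
t=1 Δ0: r=1 u=1 q=1 y=1 clk=1 p=1 x=1 v=0
  Δ1: clk:1→0
  (1Δ to stable)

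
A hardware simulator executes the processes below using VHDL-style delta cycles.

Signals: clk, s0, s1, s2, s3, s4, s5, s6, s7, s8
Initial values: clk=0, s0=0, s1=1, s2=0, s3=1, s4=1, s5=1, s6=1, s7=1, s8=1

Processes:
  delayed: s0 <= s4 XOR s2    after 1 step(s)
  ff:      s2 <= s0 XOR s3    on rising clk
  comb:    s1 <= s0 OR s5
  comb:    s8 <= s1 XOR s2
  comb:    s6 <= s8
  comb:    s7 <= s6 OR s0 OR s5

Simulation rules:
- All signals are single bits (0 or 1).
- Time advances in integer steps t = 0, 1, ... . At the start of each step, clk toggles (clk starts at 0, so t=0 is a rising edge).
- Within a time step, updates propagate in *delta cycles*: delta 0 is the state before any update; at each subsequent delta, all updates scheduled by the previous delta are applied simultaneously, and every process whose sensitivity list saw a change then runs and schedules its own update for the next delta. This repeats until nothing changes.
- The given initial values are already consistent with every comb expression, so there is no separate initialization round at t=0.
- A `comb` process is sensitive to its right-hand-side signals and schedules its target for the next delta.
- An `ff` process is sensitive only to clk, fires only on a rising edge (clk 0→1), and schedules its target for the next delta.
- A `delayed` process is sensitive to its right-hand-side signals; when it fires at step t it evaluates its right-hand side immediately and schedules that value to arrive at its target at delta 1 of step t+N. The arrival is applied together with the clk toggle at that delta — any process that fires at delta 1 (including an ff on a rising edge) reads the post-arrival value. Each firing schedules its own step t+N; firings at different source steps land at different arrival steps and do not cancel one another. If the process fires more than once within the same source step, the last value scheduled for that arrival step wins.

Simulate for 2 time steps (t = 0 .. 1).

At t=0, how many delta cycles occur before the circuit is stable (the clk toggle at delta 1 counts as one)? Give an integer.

t0.Δ0 s3=1 s5=1 s2=0 s7=1 s1=1 s0=0 clk=0 s4=1 s8=1 s6=1
t0.Δ1 s3=1 s5=1 s2=0 s7=1 s1=1 s0=0 clk=1 s4=1 s8=1 s6=1
t0.Δ2 s3=1 s5=1 s2=1 s7=1 s1=1 s0=0 clk=1 s4=1 s8=1 s6=1
t0.Δ3 s3=1 s5=1 s2=1 s7=1 s1=1 s0=0 clk=1 s4=1 s8=0 s6=1
t0.Δ4 s3=1 s5=1 s2=1 s7=1 s1=1 s0=0 clk=1 s4=1 s8=0 s6=0
t1.Δ0 s3=1 s5=1 s2=1 s7=1 s1=1 s0=0 clk=1 s4=1 s8=0 s6=0
t1.Δ1 s3=1 s5=1 s2=1 s7=1 s1=1 s0=0 clk=0 s4=1 s8=0 s6=0

4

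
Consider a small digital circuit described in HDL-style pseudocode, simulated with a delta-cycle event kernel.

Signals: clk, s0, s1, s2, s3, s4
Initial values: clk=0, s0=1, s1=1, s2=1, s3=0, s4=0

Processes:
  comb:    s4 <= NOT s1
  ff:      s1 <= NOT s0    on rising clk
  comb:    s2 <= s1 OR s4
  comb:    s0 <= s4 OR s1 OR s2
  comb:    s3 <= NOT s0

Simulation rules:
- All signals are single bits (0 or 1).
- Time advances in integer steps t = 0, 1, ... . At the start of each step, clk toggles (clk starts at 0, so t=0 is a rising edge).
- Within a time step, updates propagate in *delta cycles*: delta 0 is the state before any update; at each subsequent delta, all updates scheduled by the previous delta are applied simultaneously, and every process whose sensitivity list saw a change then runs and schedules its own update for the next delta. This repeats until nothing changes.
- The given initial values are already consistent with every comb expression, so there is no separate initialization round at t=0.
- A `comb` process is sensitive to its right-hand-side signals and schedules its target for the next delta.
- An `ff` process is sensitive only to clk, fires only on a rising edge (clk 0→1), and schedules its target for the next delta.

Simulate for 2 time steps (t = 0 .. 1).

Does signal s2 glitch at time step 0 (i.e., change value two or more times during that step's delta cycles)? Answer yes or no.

[bits: s1,s4,s2,clk,s3,s0]
t=0: Δ0=101001 Δ1=101101 Δ2=001101 Δ3=010101 Δ4=011101 | 4Δ
t=1: Δ0=011101 Δ1=011001 | 1Δ

yes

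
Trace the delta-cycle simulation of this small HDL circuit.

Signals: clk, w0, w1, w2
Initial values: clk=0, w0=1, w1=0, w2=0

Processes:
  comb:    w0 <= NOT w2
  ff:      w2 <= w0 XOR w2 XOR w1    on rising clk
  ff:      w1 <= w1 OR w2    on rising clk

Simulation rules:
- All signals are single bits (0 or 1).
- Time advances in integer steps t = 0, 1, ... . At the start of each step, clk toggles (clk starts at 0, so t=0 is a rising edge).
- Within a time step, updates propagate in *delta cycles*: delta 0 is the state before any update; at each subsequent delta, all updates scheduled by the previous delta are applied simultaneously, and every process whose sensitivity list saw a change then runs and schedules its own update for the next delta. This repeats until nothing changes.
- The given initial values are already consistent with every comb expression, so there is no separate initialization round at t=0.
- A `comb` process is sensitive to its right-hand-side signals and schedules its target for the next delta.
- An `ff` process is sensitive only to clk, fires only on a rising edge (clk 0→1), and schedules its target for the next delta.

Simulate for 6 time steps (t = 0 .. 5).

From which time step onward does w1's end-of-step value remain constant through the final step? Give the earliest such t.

2

t=0 Δ0: w0=1 w1=0 w2=0 clk=0
  Δ1: clk:0→1
  Δ2: w2:0→1
  Δ3: w0:1→0
  (3Δ to stable)
t=1 Δ0: w0=0 w1=0 w2=1 clk=1
  Δ1: clk:1→0
  (1Δ to stable)
t=2 Δ0: w0=0 w1=0 w2=1 clk=0
  Δ1: clk:0→1
  Δ2: w1:0→1
  (2Δ to stable)
t=3 Δ0: w0=0 w1=1 w2=1 clk=1
  Δ1: clk:1→0
  (1Δ to stable)
t=4 Δ0: w0=0 w1=1 w2=1 clk=0
  Δ1: clk:0→1
  Δ2: w2:1→0
  Δ3: w0:0→1
  (3Δ to stable)
t=5 Δ0: w0=1 w1=1 w2=0 clk=1
  Δ1: clk:1→0
  (1Δ to stable)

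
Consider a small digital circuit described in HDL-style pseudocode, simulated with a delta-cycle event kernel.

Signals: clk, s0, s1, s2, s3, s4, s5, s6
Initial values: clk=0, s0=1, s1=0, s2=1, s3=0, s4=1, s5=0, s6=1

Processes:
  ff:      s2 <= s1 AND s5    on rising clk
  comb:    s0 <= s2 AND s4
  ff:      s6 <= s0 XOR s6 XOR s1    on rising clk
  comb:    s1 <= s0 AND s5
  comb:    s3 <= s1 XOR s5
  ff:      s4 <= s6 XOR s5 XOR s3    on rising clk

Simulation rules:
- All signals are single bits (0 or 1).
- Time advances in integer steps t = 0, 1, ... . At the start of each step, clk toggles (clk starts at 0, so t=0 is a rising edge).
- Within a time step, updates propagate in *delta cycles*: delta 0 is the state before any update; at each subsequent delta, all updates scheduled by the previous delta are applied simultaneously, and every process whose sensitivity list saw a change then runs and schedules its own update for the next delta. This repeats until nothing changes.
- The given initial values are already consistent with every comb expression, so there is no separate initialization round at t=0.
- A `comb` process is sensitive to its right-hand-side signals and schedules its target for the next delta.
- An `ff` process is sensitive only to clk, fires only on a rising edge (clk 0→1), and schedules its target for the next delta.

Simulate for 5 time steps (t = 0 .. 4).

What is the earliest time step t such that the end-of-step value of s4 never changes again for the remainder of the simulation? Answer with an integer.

t=0 Δ0: s5=0 s2=1 s3=0 s6=1 clk=0 s1=0 s4=1 s0=1
  Δ1: clk:0→1
  Δ2: s2:1→0, s6:1→0
  Δ3: s0:1→0
  (3Δ to stable)
t=1 Δ0: s5=0 s2=0 s3=0 s6=0 clk=1 s1=0 s4=1 s0=0
  Δ1: clk:1→0
  (1Δ to stable)
t=2 Δ0: s5=0 s2=0 s3=0 s6=0 clk=0 s1=0 s4=1 s0=0
  Δ1: clk:0→1
  Δ2: s4:1→0
  (2Δ to stable)
t=3 Δ0: s5=0 s2=0 s3=0 s6=0 clk=1 s1=0 s4=0 s0=0
  Δ1: clk:1→0
  (1Δ to stable)
t=4 Δ0: s5=0 s2=0 s3=0 s6=0 clk=0 s1=0 s4=0 s0=0
  Δ1: clk:0→1
  (1Δ to stable)

2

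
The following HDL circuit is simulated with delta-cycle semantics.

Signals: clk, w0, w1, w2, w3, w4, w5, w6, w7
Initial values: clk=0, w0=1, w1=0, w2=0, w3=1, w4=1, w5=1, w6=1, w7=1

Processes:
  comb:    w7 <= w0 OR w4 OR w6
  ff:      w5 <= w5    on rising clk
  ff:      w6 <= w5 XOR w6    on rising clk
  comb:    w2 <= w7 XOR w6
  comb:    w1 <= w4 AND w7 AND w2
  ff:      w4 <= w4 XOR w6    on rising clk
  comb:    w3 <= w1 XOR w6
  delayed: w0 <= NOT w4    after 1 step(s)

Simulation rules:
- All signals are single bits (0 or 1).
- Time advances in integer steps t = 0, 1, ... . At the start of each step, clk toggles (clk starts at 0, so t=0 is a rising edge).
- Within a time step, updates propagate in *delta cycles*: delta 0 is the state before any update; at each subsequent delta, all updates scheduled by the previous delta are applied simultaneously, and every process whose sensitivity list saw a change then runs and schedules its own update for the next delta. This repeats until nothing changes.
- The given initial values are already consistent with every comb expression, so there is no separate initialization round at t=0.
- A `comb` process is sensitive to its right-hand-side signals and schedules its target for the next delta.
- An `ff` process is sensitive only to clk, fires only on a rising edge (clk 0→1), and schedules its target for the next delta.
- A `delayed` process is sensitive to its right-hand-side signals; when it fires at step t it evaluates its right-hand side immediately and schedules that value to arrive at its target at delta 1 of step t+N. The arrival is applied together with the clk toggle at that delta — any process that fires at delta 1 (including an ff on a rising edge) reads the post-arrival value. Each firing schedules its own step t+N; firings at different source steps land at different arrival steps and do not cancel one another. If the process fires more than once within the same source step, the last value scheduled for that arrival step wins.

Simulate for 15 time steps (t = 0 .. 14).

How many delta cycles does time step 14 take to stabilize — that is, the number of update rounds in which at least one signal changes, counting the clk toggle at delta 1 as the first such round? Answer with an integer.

t0.Δ0 w5=1 w0=1 w2=0 w4=1 w1=0 w7=1 clk=0 w6=1 w3=1
t0.Δ1 w5=1 w0=1 w2=0 w4=1 w1=0 w7=1 clk=1 w6=1 w3=1
t0.Δ2 w5=1 w0=1 w2=0 w4=0 w1=0 w7=1 clk=1 w6=0 w3=1
t0.Δ3 w5=1 w0=1 w2=1 w4=0 w1=0 w7=1 clk=1 w6=0 w3=0
t1.Δ0 w5=1 w0=1 w2=1 w4=0 w1=0 w7=1 clk=1 w6=0 w3=0
t1.Δ1 w5=1 w0=1 w2=1 w4=0 w1=0 w7=1 clk=0 w6=0 w3=0
t2.Δ0 w5=1 w0=1 w2=1 w4=0 w1=0 w7=1 clk=0 w6=0 w3=0
t2.Δ1 w5=1 w0=1 w2=1 w4=0 w1=0 w7=1 clk=1 w6=0 w3=0
t2.Δ2 w5=1 w0=1 w2=1 w4=0 w1=0 w7=1 clk=1 w6=1 w3=0
t2.Δ3 w5=1 w0=1 w2=0 w4=0 w1=0 w7=1 clk=1 w6=1 w3=1
t3.Δ0 w5=1 w0=1 w2=0 w4=0 w1=0 w7=1 clk=1 w6=1 w3=1
t3.Δ1 w5=1 w0=1 w2=0 w4=0 w1=0 w7=1 clk=0 w6=1 w3=1
t4.Δ0 w5=1 w0=1 w2=0 w4=0 w1=0 w7=1 clk=0 w6=1 w3=1
t4.Δ1 w5=1 w0=1 w2=0 w4=0 w1=0 w7=1 clk=1 w6=1 w3=1
t4.Δ2 w5=1 w0=1 w2=0 w4=1 w1=0 w7=1 clk=1 w6=0 w3=1
t4.Δ3 w5=1 w0=1 w2=1 w4=1 w1=0 w7=1 clk=1 w6=0 w3=0
t4.Δ4 w5=1 w0=1 w2=1 w4=1 w1=1 w7=1 clk=1 w6=0 w3=0
t4.Δ5 w5=1 w0=1 w2=1 w4=1 w1=1 w7=1 clk=1 w6=0 w3=1
t5.Δ0 w5=1 w0=1 w2=1 w4=1 w1=1 w7=1 clk=1 w6=0 w3=1
t5.Δ1 w5=1 w0=0 w2=1 w4=1 w1=1 w7=1 clk=0 w6=0 w3=1
t6.Δ0 w5=1 w0=0 w2=1 w4=1 w1=1 w7=1 clk=0 w6=0 w3=1
t6.Δ1 w5=1 w0=0 w2=1 w4=1 w1=1 w7=1 clk=1 w6=0 w3=1
t6.Δ2 w5=1 w0=0 w2=1 w4=1 w1=1 w7=1 clk=1 w6=1 w3=1
t6.Δ3 w5=1 w0=0 w2=0 w4=1 w1=1 w7=1 clk=1 w6=1 w3=0
t6.Δ4 w5=1 w0=0 w2=0 w4=1 w1=0 w7=1 clk=1 w6=1 w3=0
t6.Δ5 w5=1 w0=0 w2=0 w4=1 w1=0 w7=1 clk=1 w6=1 w3=1
t7.Δ0 w5=1 w0=0 w2=0 w4=1 w1=0 w7=1 clk=1 w6=1 w3=1
t7.Δ1 w5=1 w0=0 w2=0 w4=1 w1=0 w7=1 clk=0 w6=1 w3=1
t8.Δ0 w5=1 w0=0 w2=0 w4=1 w1=0 w7=1 clk=0 w6=1 w3=1
t8.Δ1 w5=1 w0=0 w2=0 w4=1 w1=0 w7=1 clk=1 w6=1 w3=1
t8.Δ2 w5=1 w0=0 w2=0 w4=0 w1=0 w7=1 clk=1 w6=0 w3=1
t8.Δ3 w5=1 w0=0 w2=1 w4=0 w1=0 w7=0 clk=1 w6=0 w3=0
t8.Δ4 w5=1 w0=0 w2=0 w4=0 w1=0 w7=0 clk=1 w6=0 w3=0
t9.Δ0 w5=1 w0=0 w2=0 w4=0 w1=0 w7=0 clk=1 w6=0 w3=0
t9.Δ1 w5=1 w0=1 w2=0 w4=0 w1=0 w7=0 clk=0 w6=0 w3=0
t9.Δ2 w5=1 w0=1 w2=0 w4=0 w1=0 w7=1 clk=0 w6=0 w3=0
t9.Δ3 w5=1 w0=1 w2=1 w4=0 w1=0 w7=1 clk=0 w6=0 w3=0
t10.Δ0 w5=1 w0=1 w2=1 w4=0 w1=0 w7=1 clk=0 w6=0 w3=0
t10.Δ1 w5=1 w0=1 w2=1 w4=0 w1=0 w7=1 clk=1 w6=0 w3=0
t10.Δ2 w5=1 w0=1 w2=1 w4=0 w1=0 w7=1 clk=1 w6=1 w3=0
t10.Δ3 w5=1 w0=1 w2=0 w4=0 w1=0 w7=1 clk=1 w6=1 w3=1
t11.Δ0 w5=1 w0=1 w2=0 w4=0 w1=0 w7=1 clk=1 w6=1 w3=1
t11.Δ1 w5=1 w0=1 w2=0 w4=0 w1=0 w7=1 clk=0 w6=1 w3=1
t12.Δ0 w5=1 w0=1 w2=0 w4=0 w1=0 w7=1 clk=0 w6=1 w3=1
t12.Δ1 w5=1 w0=1 w2=0 w4=0 w1=0 w7=1 clk=1 w6=1 w3=1
t12.Δ2 w5=1 w0=1 w2=0 w4=1 w1=0 w7=1 clk=1 w6=0 w3=1
t12.Δ3 w5=1 w0=1 w2=1 w4=1 w1=0 w7=1 clk=1 w6=0 w3=0
t12.Δ4 w5=1 w0=1 w2=1 w4=1 w1=1 w7=1 clk=1 w6=0 w3=0
t12.Δ5 w5=1 w0=1 w2=1 w4=1 w1=1 w7=1 clk=1 w6=0 w3=1
t13.Δ0 w5=1 w0=1 w2=1 w4=1 w1=1 w7=1 clk=1 w6=0 w3=1
t13.Δ1 w5=1 w0=0 w2=1 w4=1 w1=1 w7=1 clk=0 w6=0 w3=1
t14.Δ0 w5=1 w0=0 w2=1 w4=1 w1=1 w7=1 clk=0 w6=0 w3=1
t14.Δ1 w5=1 w0=0 w2=1 w4=1 w1=1 w7=1 clk=1 w6=0 w3=1
t14.Δ2 w5=1 w0=0 w2=1 w4=1 w1=1 w7=1 clk=1 w6=1 w3=1
t14.Δ3 w5=1 w0=0 w2=0 w4=1 w1=1 w7=1 clk=1 w6=1 w3=0
t14.Δ4 w5=1 w0=0 w2=0 w4=1 w1=0 w7=1 clk=1 w6=1 w3=0
t14.Δ5 w5=1 w0=0 w2=0 w4=1 w1=0 w7=1 clk=1 w6=1 w3=1

5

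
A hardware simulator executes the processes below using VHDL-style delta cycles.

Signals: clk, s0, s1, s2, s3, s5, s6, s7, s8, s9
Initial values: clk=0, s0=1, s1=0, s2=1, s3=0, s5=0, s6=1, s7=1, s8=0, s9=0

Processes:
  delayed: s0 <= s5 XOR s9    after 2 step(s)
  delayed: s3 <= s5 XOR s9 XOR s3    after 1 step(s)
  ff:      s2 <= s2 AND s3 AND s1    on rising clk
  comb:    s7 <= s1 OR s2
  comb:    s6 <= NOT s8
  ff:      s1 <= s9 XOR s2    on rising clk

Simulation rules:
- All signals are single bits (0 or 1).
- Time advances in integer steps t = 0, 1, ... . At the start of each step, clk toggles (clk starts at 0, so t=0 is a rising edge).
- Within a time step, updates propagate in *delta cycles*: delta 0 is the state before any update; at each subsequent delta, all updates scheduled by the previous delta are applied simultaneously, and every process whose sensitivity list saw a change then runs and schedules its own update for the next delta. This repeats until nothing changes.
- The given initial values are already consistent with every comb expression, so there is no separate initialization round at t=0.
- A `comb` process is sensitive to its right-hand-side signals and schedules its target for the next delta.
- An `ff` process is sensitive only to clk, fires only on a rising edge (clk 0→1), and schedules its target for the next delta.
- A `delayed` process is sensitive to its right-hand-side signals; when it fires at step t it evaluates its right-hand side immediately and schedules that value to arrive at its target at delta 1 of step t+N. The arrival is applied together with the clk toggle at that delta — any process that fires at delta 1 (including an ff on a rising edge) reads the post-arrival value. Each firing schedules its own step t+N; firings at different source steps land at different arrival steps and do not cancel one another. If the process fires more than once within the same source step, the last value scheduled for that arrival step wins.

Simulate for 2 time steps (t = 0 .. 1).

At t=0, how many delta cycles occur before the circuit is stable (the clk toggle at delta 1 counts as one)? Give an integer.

2

[bits: s5,s3,clk,s6,s7,s9,s0,s2,s8,s1]
t=0: Δ0=0001101100 Δ1=0011101100 Δ2=0011101001 | 2Δ
t=1: Δ0=0011101001 Δ1=0001101001 | 1Δ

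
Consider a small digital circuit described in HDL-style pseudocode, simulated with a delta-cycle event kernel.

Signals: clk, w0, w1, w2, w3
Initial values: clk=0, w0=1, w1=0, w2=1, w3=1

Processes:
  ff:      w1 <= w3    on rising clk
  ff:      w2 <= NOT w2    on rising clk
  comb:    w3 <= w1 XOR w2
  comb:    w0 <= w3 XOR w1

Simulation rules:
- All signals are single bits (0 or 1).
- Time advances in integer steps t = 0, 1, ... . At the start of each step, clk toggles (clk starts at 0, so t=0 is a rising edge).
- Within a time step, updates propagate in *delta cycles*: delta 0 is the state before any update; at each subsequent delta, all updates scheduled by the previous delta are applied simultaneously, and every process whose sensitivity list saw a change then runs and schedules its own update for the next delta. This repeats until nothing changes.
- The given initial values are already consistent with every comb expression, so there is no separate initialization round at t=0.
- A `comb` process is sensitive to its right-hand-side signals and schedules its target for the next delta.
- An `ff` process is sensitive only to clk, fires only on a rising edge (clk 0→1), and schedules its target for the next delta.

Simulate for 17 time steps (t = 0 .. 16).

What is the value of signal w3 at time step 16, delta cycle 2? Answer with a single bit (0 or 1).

1

t=0 Δ0: clk=0 w1=0 w3=1 w2=1 w0=1
  Δ1: clk:0→1
  Δ2: w1:0→1, w2:1→0
  Δ3: w0:1→0
  (3Δ to stable)
t=1 Δ0: clk=1 w1=1 w3=1 w2=0 w0=0
  Δ1: clk:1→0
  (1Δ to stable)
t=2 Δ0: clk=0 w1=1 w3=1 w2=0 w0=0
  Δ1: clk:0→1
  Δ2: w2:0→1
  Δ3: w3:1→0
  Δ4: w0:0→1
  (4Δ to stable)
t=3 Δ0: clk=1 w1=1 w3=0 w2=1 w0=1
  Δ1: clk:1→0
  (1Δ to stable)
t=4 Δ0: clk=0 w1=1 w3=0 w2=1 w0=1
  Δ1: clk:0→1
  Δ2: w1:1→0, w2:1→0
  Δ3: w0:1→0
  (3Δ to stable)
t=5 Δ0: clk=1 w1=0 w3=0 w2=0 w0=0
  Δ1: clk:1→0
  (1Δ to stable)
t=6 Δ0: clk=0 w1=0 w3=0 w2=0 w0=0
  Δ1: clk:0→1
  Δ2: w2:0→1
  Δ3: w3:0→1
  Δ4: w0:0→1
  (4Δ to stable)
t=7 Δ0: clk=1 w1=0 w3=1 w2=1 w0=1
  Δ1: clk:1→0
  (1Δ to stable)
t=8 Δ0: clk=0 w1=0 w3=1 w2=1 w0=1
  Δ1: clk:0→1
  Δ2: w1:0→1, w2:1→0
  Δ3: w0:1→0
  (3Δ to stable)
t=9 Δ0: clk=1 w1=1 w3=1 w2=0 w0=0
  Δ1: clk:1→0
  (1Δ to stable)
t=10 Δ0: clk=0 w1=1 w3=1 w2=0 w0=0
  Δ1: clk:0→1
  Δ2: w2:0→1
  Δ3: w3:1→0
  Δ4: w0:0→1
  (4Δ to stable)
t=11 Δ0: clk=1 w1=1 w3=0 w2=1 w0=1
  Δ1: clk:1→0
  (1Δ to stable)
t=12 Δ0: clk=0 w1=1 w3=0 w2=1 w0=1
  Δ1: clk:0→1
  Δ2: w1:1→0, w2:1→0
  Δ3: w0:1→0
  (3Δ to stable)
t=13 Δ0: clk=1 w1=0 w3=0 w2=0 w0=0
  Δ1: clk:1→0
  (1Δ to stable)
t=14 Δ0: clk=0 w1=0 w3=0 w2=0 w0=0
  Δ1: clk:0→1
  Δ2: w2:0→1
  Δ3: w3:0→1
  Δ4: w0:0→1
  (4Δ to stable)
t=15 Δ0: clk=1 w1=0 w3=1 w2=1 w0=1
  Δ1: clk:1→0
  (1Δ to stable)
t=16 Δ0: clk=0 w1=0 w3=1 w2=1 w0=1
  Δ1: clk:0→1
  Δ2: w1:0→1, w2:1→0
  Δ3: w0:1→0
  (3Δ to stable)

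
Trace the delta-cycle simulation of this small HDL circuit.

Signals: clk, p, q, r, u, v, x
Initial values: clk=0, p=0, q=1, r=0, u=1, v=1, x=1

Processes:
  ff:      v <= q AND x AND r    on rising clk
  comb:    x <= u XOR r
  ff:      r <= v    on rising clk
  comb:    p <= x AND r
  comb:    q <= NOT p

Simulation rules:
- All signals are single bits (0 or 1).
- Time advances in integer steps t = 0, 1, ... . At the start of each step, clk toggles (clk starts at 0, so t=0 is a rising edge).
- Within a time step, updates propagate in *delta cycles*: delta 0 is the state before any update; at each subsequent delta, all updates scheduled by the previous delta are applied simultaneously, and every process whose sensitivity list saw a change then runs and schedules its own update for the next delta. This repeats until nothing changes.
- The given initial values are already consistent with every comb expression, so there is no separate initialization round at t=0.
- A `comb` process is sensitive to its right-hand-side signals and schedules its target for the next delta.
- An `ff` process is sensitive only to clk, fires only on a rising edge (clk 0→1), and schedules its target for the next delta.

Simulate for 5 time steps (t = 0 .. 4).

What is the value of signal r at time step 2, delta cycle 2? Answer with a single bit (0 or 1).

[bits: r,v,clk,u,p,q,x]
t=0: Δ0=0101011 Δ1=0111011 Δ2=1011011 Δ3=1011110 Δ4=1011000 Δ5=1011010 | 5Δ
t=1: Δ0=1011010 Δ1=1001010 | 1Δ
t=2: Δ0=1001010 Δ1=1011010 Δ2=0011010 Δ3=0011011 | 3Δ
t=3: Δ0=0011011 Δ1=0001011 | 1Δ
t=4: Δ0=0001011 Δ1=0011011 | 1Δ

0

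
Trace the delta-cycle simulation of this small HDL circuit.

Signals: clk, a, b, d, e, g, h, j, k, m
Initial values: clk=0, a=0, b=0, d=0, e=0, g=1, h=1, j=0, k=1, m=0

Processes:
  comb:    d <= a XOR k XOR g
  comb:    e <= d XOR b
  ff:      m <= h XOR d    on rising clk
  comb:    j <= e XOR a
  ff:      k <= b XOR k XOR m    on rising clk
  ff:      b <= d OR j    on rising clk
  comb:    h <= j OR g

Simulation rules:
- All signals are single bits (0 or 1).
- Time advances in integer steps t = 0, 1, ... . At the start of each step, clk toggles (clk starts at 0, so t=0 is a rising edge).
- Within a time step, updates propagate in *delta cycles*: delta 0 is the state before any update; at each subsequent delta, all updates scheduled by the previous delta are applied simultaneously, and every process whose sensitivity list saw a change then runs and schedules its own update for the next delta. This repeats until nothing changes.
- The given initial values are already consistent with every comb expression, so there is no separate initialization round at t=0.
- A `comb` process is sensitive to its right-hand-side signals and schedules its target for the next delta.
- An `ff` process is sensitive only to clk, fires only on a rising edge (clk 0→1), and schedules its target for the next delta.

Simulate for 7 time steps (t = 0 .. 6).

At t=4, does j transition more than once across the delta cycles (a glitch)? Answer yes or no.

[bits: h,m,k,clk,b,d,e,j,g,a]
t=0: Δ0=1010000010 Δ1=1011000010 Δ2=1111000010 | 2Δ
t=1: Δ0=1111000010 Δ1=1110000010 | 1Δ
t=2: Δ0=1110000010 Δ1=1111000010 Δ2=1101000010 Δ3=1101010010 Δ4=1101011010 Δ5=1101011110 | 5Δ
t=3: Δ0=1101011110 Δ1=1100011110 | 1Δ
t=4: Δ0=1100011110 Δ1=1101011110 Δ2=1011111110 Δ3=1011100110 Δ4=1011101010 Δ5=1011101110 | 5Δ
t=5: Δ0=1011101110 Δ1=1010101110 | 1Δ
t=6: Δ0=1010101110 Δ1=1011101110 Δ2=1101101110 Δ3=1101111110 Δ4=1101110110 Δ5=1101110010 | 5Δ

yes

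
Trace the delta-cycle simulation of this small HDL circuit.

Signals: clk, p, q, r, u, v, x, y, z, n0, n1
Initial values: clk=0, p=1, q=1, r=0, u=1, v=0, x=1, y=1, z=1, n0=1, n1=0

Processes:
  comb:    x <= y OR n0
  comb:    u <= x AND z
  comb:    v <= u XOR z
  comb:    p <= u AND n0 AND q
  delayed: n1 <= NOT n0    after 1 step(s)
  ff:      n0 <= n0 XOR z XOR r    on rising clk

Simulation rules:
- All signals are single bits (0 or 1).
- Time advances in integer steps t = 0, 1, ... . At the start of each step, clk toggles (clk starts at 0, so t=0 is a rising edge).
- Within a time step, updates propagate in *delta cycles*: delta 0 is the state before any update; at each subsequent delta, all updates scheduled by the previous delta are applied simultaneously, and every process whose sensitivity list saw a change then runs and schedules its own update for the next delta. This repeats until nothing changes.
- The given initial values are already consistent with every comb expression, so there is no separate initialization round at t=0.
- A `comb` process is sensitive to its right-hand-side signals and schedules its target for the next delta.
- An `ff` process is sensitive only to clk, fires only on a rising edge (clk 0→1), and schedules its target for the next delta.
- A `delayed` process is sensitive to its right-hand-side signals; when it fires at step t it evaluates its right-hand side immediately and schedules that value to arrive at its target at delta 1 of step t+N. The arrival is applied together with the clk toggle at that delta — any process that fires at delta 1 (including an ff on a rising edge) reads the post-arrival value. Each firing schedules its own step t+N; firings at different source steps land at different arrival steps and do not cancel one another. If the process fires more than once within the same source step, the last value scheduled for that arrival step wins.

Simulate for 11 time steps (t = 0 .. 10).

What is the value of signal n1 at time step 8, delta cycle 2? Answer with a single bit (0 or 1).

[bits: clk,x,z,r,n0,y,p,n1,v,u,q]
t=0: Δ0=01101110011 Δ1=11101110011 Δ2=11100110011 Δ3=11100100011 | 3Δ
t=1: Δ0=11100100011 Δ1=01100101011 | 1Δ
t=2: Δ0=01100101011 Δ1=11100101011 Δ2=11101101011 Δ3=11101111011 | 3Δ
t=3: Δ0=11101111011 Δ1=01101110011 | 1Δ
t=4: Δ0=01101110011 Δ1=11101110011 Δ2=11100110011 Δ3=11100100011 | 3Δ
t=5: Δ0=11100100011 Δ1=01100101011 | 1Δ
t=6: Δ0=01100101011 Δ1=11100101011 Δ2=11101101011 Δ3=11101111011 | 3Δ
t=7: Δ0=11101111011 Δ1=01101110011 | 1Δ
t=8: Δ0=01101110011 Δ1=11101110011 Δ2=11100110011 Δ3=11100100011 | 3Δ
t=9: Δ0=11100100011 Δ1=01100101011 | 1Δ
t=10: Δ0=01100101011 Δ1=11100101011 Δ2=11101101011 Δ3=11101111011 | 3Δ

0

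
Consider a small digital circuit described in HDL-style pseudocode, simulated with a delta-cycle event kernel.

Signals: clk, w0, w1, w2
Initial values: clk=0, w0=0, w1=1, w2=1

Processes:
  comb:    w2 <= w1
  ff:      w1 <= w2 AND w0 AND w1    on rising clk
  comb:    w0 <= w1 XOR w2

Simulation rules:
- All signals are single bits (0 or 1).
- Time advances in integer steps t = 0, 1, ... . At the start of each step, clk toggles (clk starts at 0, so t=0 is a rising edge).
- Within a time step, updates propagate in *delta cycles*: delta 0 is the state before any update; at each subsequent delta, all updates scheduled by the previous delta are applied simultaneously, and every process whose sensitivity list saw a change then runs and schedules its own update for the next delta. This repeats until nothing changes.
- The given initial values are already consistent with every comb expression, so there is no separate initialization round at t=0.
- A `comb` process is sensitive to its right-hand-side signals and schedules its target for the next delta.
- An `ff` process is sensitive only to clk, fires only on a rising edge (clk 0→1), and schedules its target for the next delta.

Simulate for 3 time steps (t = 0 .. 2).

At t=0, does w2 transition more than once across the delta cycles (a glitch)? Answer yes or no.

no

t0.Δ0 w0=0 w1=1 w2=1 clk=0
t0.Δ1 w0=0 w1=1 w2=1 clk=1
t0.Δ2 w0=0 w1=0 w2=1 clk=1
t0.Δ3 w0=1 w1=0 w2=0 clk=1
t0.Δ4 w0=0 w1=0 w2=0 clk=1
t1.Δ0 w0=0 w1=0 w2=0 clk=1
t1.Δ1 w0=0 w1=0 w2=0 clk=0
t2.Δ0 w0=0 w1=0 w2=0 clk=0
t2.Δ1 w0=0 w1=0 w2=0 clk=1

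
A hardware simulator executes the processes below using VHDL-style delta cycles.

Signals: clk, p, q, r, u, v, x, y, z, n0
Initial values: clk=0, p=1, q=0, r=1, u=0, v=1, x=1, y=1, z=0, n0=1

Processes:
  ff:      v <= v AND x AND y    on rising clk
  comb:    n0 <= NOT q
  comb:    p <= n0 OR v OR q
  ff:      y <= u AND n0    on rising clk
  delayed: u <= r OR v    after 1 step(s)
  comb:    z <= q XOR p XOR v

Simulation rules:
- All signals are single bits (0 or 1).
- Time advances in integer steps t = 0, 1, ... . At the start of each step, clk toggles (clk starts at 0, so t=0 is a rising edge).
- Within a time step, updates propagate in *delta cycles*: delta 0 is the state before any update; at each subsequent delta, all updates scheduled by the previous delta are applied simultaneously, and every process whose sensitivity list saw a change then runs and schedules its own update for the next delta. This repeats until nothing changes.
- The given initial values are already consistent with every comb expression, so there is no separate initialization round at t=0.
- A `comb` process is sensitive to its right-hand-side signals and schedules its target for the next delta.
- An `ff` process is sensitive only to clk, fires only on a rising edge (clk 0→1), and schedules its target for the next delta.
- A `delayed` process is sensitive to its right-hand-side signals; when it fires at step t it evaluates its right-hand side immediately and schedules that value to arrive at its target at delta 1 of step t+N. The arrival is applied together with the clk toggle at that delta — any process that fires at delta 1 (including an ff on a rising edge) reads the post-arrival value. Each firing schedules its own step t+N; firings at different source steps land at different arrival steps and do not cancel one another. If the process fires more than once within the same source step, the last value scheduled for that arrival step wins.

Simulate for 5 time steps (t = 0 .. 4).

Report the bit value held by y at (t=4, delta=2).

t0.Δ0 n0=1 v=1 clk=0 z=0 r=1 y=1 q=0 p=1 x=1 u=0
t0.Δ1 n0=1 v=1 clk=1 z=0 r=1 y=1 q=0 p=1 x=1 u=0
t0.Δ2 n0=1 v=1 clk=1 z=0 r=1 y=0 q=0 p=1 x=1 u=0
t1.Δ0 n0=1 v=1 clk=1 z=0 r=1 y=0 q=0 p=1 x=1 u=0
t1.Δ1 n0=1 v=1 clk=0 z=0 r=1 y=0 q=0 p=1 x=1 u=0
t2.Δ0 n0=1 v=1 clk=0 z=0 r=1 y=0 q=0 p=1 x=1 u=0
t2.Δ1 n0=1 v=1 clk=1 z=0 r=1 y=0 q=0 p=1 x=1 u=0
t2.Δ2 n0=1 v=0 clk=1 z=0 r=1 y=0 q=0 p=1 x=1 u=0
t2.Δ3 n0=1 v=0 clk=1 z=1 r=1 y=0 q=0 p=1 x=1 u=0
t3.Δ0 n0=1 v=0 clk=1 z=1 r=1 y=0 q=0 p=1 x=1 u=0
t3.Δ1 n0=1 v=0 clk=0 z=1 r=1 y=0 q=0 p=1 x=1 u=1
t4.Δ0 n0=1 v=0 clk=0 z=1 r=1 y=0 q=0 p=1 x=1 u=1
t4.Δ1 n0=1 v=0 clk=1 z=1 r=1 y=0 q=0 p=1 x=1 u=1
t4.Δ2 n0=1 v=0 clk=1 z=1 r=1 y=1 q=0 p=1 x=1 u=1

1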